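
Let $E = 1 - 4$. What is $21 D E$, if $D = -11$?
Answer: $693$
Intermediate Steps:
$E = -3$ ($E = 1 - 4 = -3$)
$21 D E = 21 \left(-11\right) \left(-3\right) = \left(-231\right) \left(-3\right) = 693$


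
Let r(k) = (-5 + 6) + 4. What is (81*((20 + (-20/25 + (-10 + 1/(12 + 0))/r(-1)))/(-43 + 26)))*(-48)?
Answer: 334692/85 ≈ 3937.6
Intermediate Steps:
r(k) = 5 (r(k) = 1 + 4 = 5)
(81*((20 + (-20/25 + (-10 + 1/(12 + 0))/r(-1)))/(-43 + 26)))*(-48) = (81*((20 + (-20/25 + (-10 + 1/(12 + 0))/5))/(-43 + 26)))*(-48) = (81*((20 + (-20*1/25 + (-10 + 1/12)*(⅕)))/(-17)))*(-48) = (81*((20 + (-⅘ + (-10 + 1/12)*(⅕)))*(-1/17)))*(-48) = (81*((20 + (-⅘ - 119/12*⅕))*(-1/17)))*(-48) = (81*((20 + (-⅘ - 119/60))*(-1/17)))*(-48) = (81*((20 - 167/60)*(-1/17)))*(-48) = (81*((1033/60)*(-1/17)))*(-48) = (81*(-1033/1020))*(-48) = -27891/340*(-48) = 334692/85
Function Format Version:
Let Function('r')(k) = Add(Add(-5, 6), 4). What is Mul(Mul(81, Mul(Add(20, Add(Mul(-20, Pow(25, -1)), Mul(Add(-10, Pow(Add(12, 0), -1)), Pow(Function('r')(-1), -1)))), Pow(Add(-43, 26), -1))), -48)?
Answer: Rational(334692, 85) ≈ 3937.6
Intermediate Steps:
Function('r')(k) = 5 (Function('r')(k) = Add(1, 4) = 5)
Mul(Mul(81, Mul(Add(20, Add(Mul(-20, Pow(25, -1)), Mul(Add(-10, Pow(Add(12, 0), -1)), Pow(Function('r')(-1), -1)))), Pow(Add(-43, 26), -1))), -48) = Mul(Mul(81, Mul(Add(20, Add(Mul(-20, Pow(25, -1)), Mul(Add(-10, Pow(Add(12, 0), -1)), Pow(5, -1)))), Pow(Add(-43, 26), -1))), -48) = Mul(Mul(81, Mul(Add(20, Add(Mul(-20, Rational(1, 25)), Mul(Add(-10, Pow(12, -1)), Rational(1, 5)))), Pow(-17, -1))), -48) = Mul(Mul(81, Mul(Add(20, Add(Rational(-4, 5), Mul(Add(-10, Rational(1, 12)), Rational(1, 5)))), Rational(-1, 17))), -48) = Mul(Mul(81, Mul(Add(20, Add(Rational(-4, 5), Mul(Rational(-119, 12), Rational(1, 5)))), Rational(-1, 17))), -48) = Mul(Mul(81, Mul(Add(20, Add(Rational(-4, 5), Rational(-119, 60))), Rational(-1, 17))), -48) = Mul(Mul(81, Mul(Add(20, Rational(-167, 60)), Rational(-1, 17))), -48) = Mul(Mul(81, Mul(Rational(1033, 60), Rational(-1, 17))), -48) = Mul(Mul(81, Rational(-1033, 1020)), -48) = Mul(Rational(-27891, 340), -48) = Rational(334692, 85)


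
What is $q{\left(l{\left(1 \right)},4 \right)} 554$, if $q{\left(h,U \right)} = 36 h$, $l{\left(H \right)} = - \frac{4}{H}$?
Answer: $-79776$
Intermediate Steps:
$q{\left(l{\left(1 \right)},4 \right)} 554 = 36 \left(- \frac{4}{1}\right) 554 = 36 \left(\left(-4\right) 1\right) 554 = 36 \left(-4\right) 554 = \left(-144\right) 554 = -79776$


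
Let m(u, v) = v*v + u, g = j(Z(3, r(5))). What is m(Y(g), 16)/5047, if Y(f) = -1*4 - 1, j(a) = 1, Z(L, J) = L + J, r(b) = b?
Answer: 251/5047 ≈ 0.049733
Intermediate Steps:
Z(L, J) = J + L
g = 1
Y(f) = -5 (Y(f) = -4 - 1 = -5)
m(u, v) = u + v² (m(u, v) = v² + u = u + v²)
m(Y(g), 16)/5047 = (-5 + 16²)/5047 = (-5 + 256)*(1/5047) = 251*(1/5047) = 251/5047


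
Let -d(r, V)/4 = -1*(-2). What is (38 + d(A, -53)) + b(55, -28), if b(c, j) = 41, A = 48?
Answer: 71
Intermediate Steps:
d(r, V) = -8 (d(r, V) = -(-4)*(-2) = -4*2 = -8)
(38 + d(A, -53)) + b(55, -28) = (38 - 8) + 41 = 30 + 41 = 71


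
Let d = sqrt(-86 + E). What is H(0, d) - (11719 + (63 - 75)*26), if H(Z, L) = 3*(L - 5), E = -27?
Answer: -11422 + 3*I*sqrt(113) ≈ -11422.0 + 31.89*I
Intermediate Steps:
d = I*sqrt(113) (d = sqrt(-86 - 27) = sqrt(-113) = I*sqrt(113) ≈ 10.63*I)
H(Z, L) = -15 + 3*L (H(Z, L) = 3*(-5 + L) = -15 + 3*L)
H(0, d) - (11719 + (63 - 75)*26) = (-15 + 3*(I*sqrt(113))) - (11719 + (63 - 75)*26) = (-15 + 3*I*sqrt(113)) - (11719 - 12*26) = (-15 + 3*I*sqrt(113)) - (11719 - 312) = (-15 + 3*I*sqrt(113)) - 1*11407 = (-15 + 3*I*sqrt(113)) - 11407 = -11422 + 3*I*sqrt(113)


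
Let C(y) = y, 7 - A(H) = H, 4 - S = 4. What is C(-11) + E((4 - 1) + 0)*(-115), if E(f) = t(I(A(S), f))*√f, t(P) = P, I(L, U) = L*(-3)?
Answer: -11 + 2415*√3 ≈ 4171.9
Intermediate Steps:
S = 0 (S = 4 - 1*4 = 4 - 4 = 0)
A(H) = 7 - H
I(L, U) = -3*L
E(f) = -21*√f (E(f) = (-3*(7 - 1*0))*√f = (-3*(7 + 0))*√f = (-3*7)*√f = -21*√f)
C(-11) + E((4 - 1) + 0)*(-115) = -11 - 21*√((4 - 1) + 0)*(-115) = -11 - 21*√(3 + 0)*(-115) = -11 - 21*√3*(-115) = -11 + 2415*√3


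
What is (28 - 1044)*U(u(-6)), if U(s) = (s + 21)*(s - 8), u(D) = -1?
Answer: 182880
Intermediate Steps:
U(s) = (-8 + s)*(21 + s) (U(s) = (21 + s)*(-8 + s) = (-8 + s)*(21 + s))
(28 - 1044)*U(u(-6)) = (28 - 1044)*(-168 + (-1)**2 + 13*(-1)) = -1016*(-168 + 1 - 13) = -1016*(-180) = 182880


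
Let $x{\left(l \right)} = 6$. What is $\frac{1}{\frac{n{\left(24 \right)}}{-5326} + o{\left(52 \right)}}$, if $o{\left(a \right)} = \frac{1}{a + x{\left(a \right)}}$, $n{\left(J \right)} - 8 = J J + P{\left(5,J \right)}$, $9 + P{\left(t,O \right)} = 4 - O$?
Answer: $- \frac{77227}{6716} \approx -11.499$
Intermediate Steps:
$P{\left(t,O \right)} = -5 - O$ ($P{\left(t,O \right)} = -9 - \left(-4 + O\right) = -5 - O$)
$n{\left(J \right)} = 3 + J^{2} - J$ ($n{\left(J \right)} = 8 - \left(5 + J - J J\right) = 8 - \left(5 + J - J^{2}\right) = 3 + J^{2} - J$)
$o{\left(a \right)} = \frac{1}{6 + a}$ ($o{\left(a \right)} = \frac{1}{a + 6} = \frac{1}{6 + a}$)
$\frac{1}{\frac{n{\left(24 \right)}}{-5326} + o{\left(52 \right)}} = \frac{1}{\frac{3 + 24^{2} - 24}{-5326} + \frac{1}{6 + 52}} = \frac{1}{\left(3 + 576 - 24\right) \left(- \frac{1}{5326}\right) + \frac{1}{58}} = \frac{1}{555 \left(- \frac{1}{5326}\right) + \frac{1}{58}} = \frac{1}{- \frac{555}{5326} + \frac{1}{58}} = \frac{1}{- \frac{6716}{77227}} = - \frac{77227}{6716}$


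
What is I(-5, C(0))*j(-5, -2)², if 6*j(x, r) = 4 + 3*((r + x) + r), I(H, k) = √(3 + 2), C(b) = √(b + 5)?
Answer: 529*√5/36 ≈ 32.858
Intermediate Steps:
C(b) = √(5 + b)
I(H, k) = √5
j(x, r) = ⅔ + r + x/2 (j(x, r) = (4 + 3*((r + x) + r))/6 = (4 + 3*(x + 2*r))/6 = (4 + (3*x + 6*r))/6 = (4 + 3*x + 6*r)/6 = ⅔ + r + x/2)
I(-5, C(0))*j(-5, -2)² = √5*(⅔ - 2 + (½)*(-5))² = √5*(⅔ - 2 - 5/2)² = √5*(-23/6)² = √5*(529/36) = 529*√5/36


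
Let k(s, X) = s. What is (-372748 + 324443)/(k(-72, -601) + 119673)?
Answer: -48305/119601 ≈ -0.40388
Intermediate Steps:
(-372748 + 324443)/(k(-72, -601) + 119673) = (-372748 + 324443)/(-72 + 119673) = -48305/119601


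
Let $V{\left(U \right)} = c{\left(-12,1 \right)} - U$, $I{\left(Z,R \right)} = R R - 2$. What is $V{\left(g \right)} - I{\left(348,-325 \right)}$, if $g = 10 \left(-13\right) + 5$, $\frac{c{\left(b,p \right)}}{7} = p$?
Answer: $-105491$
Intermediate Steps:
$I{\left(Z,R \right)} = -2 + R^{2}$ ($I{\left(Z,R \right)} = R^{2} - 2 = -2 + R^{2}$)
$c{\left(b,p \right)} = 7 p$
$g = -125$ ($g = -130 + 5 = -125$)
$V{\left(U \right)} = 7 - U$ ($V{\left(U \right)} = 7 \cdot 1 - U = 7 - U$)
$V{\left(g \right)} - I{\left(348,-325 \right)} = \left(7 - -125\right) - \left(-2 + \left(-325\right)^{2}\right) = \left(7 + 125\right) - \left(-2 + 105625\right) = 132 - 105623 = -105491$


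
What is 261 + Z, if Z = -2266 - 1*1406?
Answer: -3411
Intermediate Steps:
Z = -3672 (Z = -2266 - 1406 = -3672)
261 + Z = 261 - 3672 = -3411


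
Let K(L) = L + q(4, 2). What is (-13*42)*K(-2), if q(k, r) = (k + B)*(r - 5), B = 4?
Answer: 14196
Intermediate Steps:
q(k, r) = (-5 + r)*(4 + k) (q(k, r) = (k + 4)*(r - 5) = (4 + k)*(-5 + r) = (-5 + r)*(4 + k))
K(L) = -24 + L (K(L) = L + (-20 - 5*4 + 4*2 + 4*2) = L + (-20 - 20 + 8 + 8) = L - 24 = -24 + L)
(-13*42)*K(-2) = (-13*42)*(-24 - 2) = -546*(-26) = 14196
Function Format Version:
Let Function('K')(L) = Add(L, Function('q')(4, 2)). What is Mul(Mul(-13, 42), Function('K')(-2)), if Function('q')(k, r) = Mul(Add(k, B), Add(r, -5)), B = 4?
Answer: 14196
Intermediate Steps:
Function('q')(k, r) = Mul(Add(-5, r), Add(4, k)) (Function('q')(k, r) = Mul(Add(k, 4), Add(r, -5)) = Mul(Add(4, k), Add(-5, r)) = Mul(Add(-5, r), Add(4, k)))
Function('K')(L) = Add(-24, L) (Function('K')(L) = Add(L, Add(-20, Mul(-5, 4), Mul(4, 2), Mul(4, 2))) = Add(L, Add(-20, -20, 8, 8)) = Add(L, -24) = Add(-24, L))
Mul(Mul(-13, 42), Function('K')(-2)) = Mul(Mul(-13, 42), Add(-24, -2)) = Mul(-546, -26) = 14196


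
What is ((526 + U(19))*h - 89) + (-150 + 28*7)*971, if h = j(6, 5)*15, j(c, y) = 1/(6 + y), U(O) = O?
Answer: 498522/11 ≈ 45320.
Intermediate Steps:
h = 15/11 (h = 15/(6 + 5) = 15/11 ≈ 1.3636)
((526 + U(19))*h - 89) + (-150 + 28*7)*971 = ((526 + 19)*(15/11) - 89) + (-150 + 28*7)*971 = (545*(15/11) - 89) + (-150 + 196)*971 = (8175/11 - 89) + 46*971 = 7196/11 + 44666 = 498522/11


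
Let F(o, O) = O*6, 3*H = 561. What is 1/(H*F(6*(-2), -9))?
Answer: -1/10098 ≈ -9.9030e-5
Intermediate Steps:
H = 187 (H = (1/3)*561 = 187)
F(o, O) = 6*O
1/(H*F(6*(-2), -9)) = 1/(187*(6*(-9))) = 1/(187*(-54)) = 1/(-10098) = -1/10098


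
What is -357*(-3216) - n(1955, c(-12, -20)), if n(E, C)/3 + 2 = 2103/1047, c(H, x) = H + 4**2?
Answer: 400691079/349 ≈ 1.1481e+6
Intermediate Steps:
c(H, x) = 16 + H (c(H, x) = H + 16 = 16 + H)
n(E, C) = 9/349 (n(E, C) = -6 + 3*(2103/1047) = -6 + 3*(2103*(1/1047)) = -6 + 3*(701/349) = -6 + 2103/349 = 9/349)
-357*(-3216) - n(1955, c(-12, -20)) = -357*(-3216) - 1*9/349 = 1148112 - 9/349 = 400691079/349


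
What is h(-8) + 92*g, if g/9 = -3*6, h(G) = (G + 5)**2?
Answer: -14895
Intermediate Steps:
h(G) = (5 + G)**2
g = -162 (g = 9*(-3*6) = 9*(-18) = -162)
h(-8) + 92*g = (5 - 8)**2 + 92*(-162) = (-3)**2 - 14904 = 9 - 14904 = -14895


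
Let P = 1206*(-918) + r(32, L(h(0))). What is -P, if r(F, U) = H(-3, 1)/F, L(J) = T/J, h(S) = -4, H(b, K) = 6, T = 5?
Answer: 17713725/16 ≈ 1.1071e+6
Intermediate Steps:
L(J) = 5/J
r(F, U) = 6/F
P = -17713725/16 (P = 1206*(-918) + 6/32 = -1107108 + 6*(1/32) = -1107108 + 3/16 = -17713725/16 ≈ -1.1071e+6)
-P = -1*(-17713725/16) = 17713725/16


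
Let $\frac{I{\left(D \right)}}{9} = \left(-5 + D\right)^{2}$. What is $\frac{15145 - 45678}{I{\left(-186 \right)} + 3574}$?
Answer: $- \frac{30533}{331903} \approx -0.091994$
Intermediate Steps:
$I{\left(D \right)} = 9 \left(-5 + D\right)^{2}$
$\frac{15145 - 45678}{I{\left(-186 \right)} + 3574} = \frac{15145 - 45678}{9 \left(-5 - 186\right)^{2} + 3574} = - \frac{30533}{9 \left(-191\right)^{2} + 3574} = - \frac{30533}{9 \cdot 36481 + 3574} = - \frac{30533}{328329 + 3574} = - \frac{30533}{331903}$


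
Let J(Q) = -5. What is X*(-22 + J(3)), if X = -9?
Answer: 243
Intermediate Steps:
X*(-22 + J(3)) = -9*(-22 - 5) = -9*(-27) = 243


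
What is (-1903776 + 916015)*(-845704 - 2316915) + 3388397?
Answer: 3123915094456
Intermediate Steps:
(-1903776 + 916015)*(-845704 - 2316915) + 3388397 = -987761*(-3162619) + 3388397 = 3123911706059 + 3388397 = 3123915094456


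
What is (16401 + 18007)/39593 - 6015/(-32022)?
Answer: 26273821/24859746 ≈ 1.0569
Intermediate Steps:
(16401 + 18007)/39593 - 6015/(-32022) = 34408*(1/39593) - 6015*(-1/32022) = 2024/2329 + 2005/10674 = 26273821/24859746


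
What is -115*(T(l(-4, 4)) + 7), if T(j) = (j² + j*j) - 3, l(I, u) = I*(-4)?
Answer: -59340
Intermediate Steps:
l(I, u) = -4*I
T(j) = -3 + 2*j² (T(j) = (j² + j²) - 3 = 2*j² - 3 = -3 + 2*j²)
-115*(T(l(-4, 4)) + 7) = -115*((-3 + 2*(-4*(-4))²) + 7) = -115*((-3 + 2*16²) + 7) = -115*((-3 + 2*256) + 7) = -115*((-3 + 512) + 7) = -115*(509 + 7) = -115*516 = -59340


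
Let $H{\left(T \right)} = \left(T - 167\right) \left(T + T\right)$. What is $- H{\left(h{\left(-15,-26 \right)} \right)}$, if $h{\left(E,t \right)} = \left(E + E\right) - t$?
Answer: $-1368$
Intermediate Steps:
$h{\left(E,t \right)} = - t + 2 E$ ($h{\left(E,t \right)} = 2 E - t = - t + 2 E$)
$H{\left(T \right)} = 2 T \left(-167 + T\right)$ ($H{\left(T \right)} = \left(-167 + T\right) 2 T = 2 T \left(-167 + T\right)$)
$- H{\left(h{\left(-15,-26 \right)} \right)} = - 2 \left(\left(-1\right) \left(-26\right) + 2 \left(-15\right)\right) \left(-167 + \left(\left(-1\right) \left(-26\right) + 2 \left(-15\right)\right)\right) = - 2 \left(26 - 30\right) \left(-167 + \left(26 - 30\right)\right) = - 2 \left(-4\right) \left(-167 - 4\right) = - 2 \left(-4\right) \left(-171\right) = \left(-1\right) 1368 = -1368$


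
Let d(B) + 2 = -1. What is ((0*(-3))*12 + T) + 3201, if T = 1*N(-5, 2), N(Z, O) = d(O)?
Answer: 3198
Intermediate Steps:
d(B) = -3 (d(B) = -2 - 1 = -3)
N(Z, O) = -3
T = -3 (T = 1*(-3) = -3)
((0*(-3))*12 + T) + 3201 = ((0*(-3))*12 - 3) + 3201 = (0*12 - 3) + 3201 = (0 - 3) + 3201 = -3 + 3201 = 3198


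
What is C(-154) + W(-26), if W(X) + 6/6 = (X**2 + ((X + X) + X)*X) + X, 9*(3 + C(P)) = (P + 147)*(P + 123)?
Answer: 24283/9 ≈ 2698.1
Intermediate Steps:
C(P) = -3 + (123 + P)*(147 + P)/9 (C(P) = -3 + ((P + 147)*(P + 123))/9 = -3 + ((147 + P)*(123 + P))/9 = -3 + ((123 + P)*(147 + P))/9 = -3 + (123 + P)*(147 + P)/9)
W(X) = -1 + X + 4*X**2 (W(X) = -1 + ((X**2 + ((X + X) + X)*X) + X) = -1 + ((X**2 + (2*X + X)*X) + X) = -1 + ((X**2 + (3*X)*X) + X) = -1 + ((X**2 + 3*X**2) + X) = -1 + (4*X**2 + X) = -1 + (X + 4*X**2) = -1 + X + 4*X**2)
C(-154) + W(-26) = (2006 + 30*(-154) + (1/9)*(-154)**2) + (-1 - 26 + 4*(-26)**2) = (2006 - 4620 + (1/9)*23716) + (-1 - 26 + 4*676) = (2006 - 4620 + 23716/9) + (-1 - 26 + 2704) = 190/9 + 2677 = 24283/9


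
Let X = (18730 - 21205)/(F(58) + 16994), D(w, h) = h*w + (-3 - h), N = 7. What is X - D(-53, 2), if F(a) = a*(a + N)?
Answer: 2302329/20764 ≈ 110.88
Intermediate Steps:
F(a) = a*(7 + a) (F(a) = a*(a + 7) = a*(7 + a))
D(w, h) = -3 - h + h*w
X = -2475/20764 (X = (18730 - 21205)/(58*(7 + 58) + 16994) = -2475/(58*65 + 16994) = -2475/(3770 + 16994) = -2475/20764 ≈ -0.11920)
X - D(-53, 2) = -2475/20764 - (-3 - 1*2 + 2*(-53)) = -2475/20764 - (-3 - 2 - 106) = -2475/20764 - 1*(-111) = -2475/20764 + 111 = 2302329/20764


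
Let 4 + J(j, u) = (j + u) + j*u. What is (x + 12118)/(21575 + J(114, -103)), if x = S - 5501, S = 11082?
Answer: 17699/9840 ≈ 1.7987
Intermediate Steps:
x = 5581 (x = 11082 - 5501 = 5581)
J(j, u) = -4 + j + u + j*u (J(j, u) = -4 + ((j + u) + j*u) = -4 + (j + u + j*u) = -4 + j + u + j*u)
(x + 12118)/(21575 + J(114, -103)) = (5581 + 12118)/(21575 + (-4 + 114 - 103 + 114*(-103))) = 17699/(21575 + (-4 + 114 - 103 - 11742)) = 17699/(21575 - 11735) = 17699/9840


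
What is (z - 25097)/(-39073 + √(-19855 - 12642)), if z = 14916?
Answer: 397802213/1526731826 + 10181*I*√32497/1526731826 ≈ 0.26056 + 0.0012021*I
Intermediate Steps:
(z - 25097)/(-39073 + √(-19855 - 12642)) = (14916 - 25097)/(-39073 + √(-19855 - 12642)) = -10181/(-39073 + √(-32497)) = -10181/(-39073 + I*√32497)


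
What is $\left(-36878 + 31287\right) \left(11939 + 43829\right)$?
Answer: $-311798888$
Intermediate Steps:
$\left(-36878 + 31287\right) \left(11939 + 43829\right) = \left(-5591\right) 55768 = -311798888$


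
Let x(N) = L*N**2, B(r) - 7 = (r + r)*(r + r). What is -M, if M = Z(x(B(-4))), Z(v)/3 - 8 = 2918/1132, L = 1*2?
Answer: -17961/566 ≈ -31.733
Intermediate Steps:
L = 2
B(r) = 7 + 4*r**2 (B(r) = 7 + (r + r)*(r + r) = 7 + (2*r)*(2*r) = 7 + 4*r**2)
x(N) = 2*N**2
Z(v) = 17961/566 (Z(v) = 24 + 3*(2918/1132) = 24 + 3*(2918*(1/1132)) = 24 + 3*(1459/566) = 24 + 4377/566 = 17961/566)
M = 17961/566 ≈ 31.733
-M = -1*17961/566 = -17961/566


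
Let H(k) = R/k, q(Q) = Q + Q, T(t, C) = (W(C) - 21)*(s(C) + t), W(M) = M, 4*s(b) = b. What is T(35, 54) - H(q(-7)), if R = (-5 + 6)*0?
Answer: 3201/2 ≈ 1600.5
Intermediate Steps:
s(b) = b/4
T(t, C) = (-21 + C)*(t + C/4) (T(t, C) = (C - 21)*(C/4 + t) = (-21 + C)*(t + C/4))
q(Q) = 2*Q
R = 0 (R = 1*0 = 0)
H(k) = 0 (H(k) = 0/k = 0)
T(35, 54) - H(q(-7)) = (-21*35 - 21/4*54 + (¼)*54² + 54*35) - 1*0 = (-735 - 567/2 + (¼)*2916 + 1890) + 0 = (-735 - 567/2 + 729 + 1890) + 0 = 3201/2 + 0 = 3201/2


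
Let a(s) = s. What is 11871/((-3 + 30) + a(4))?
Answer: 11871/31 ≈ 382.94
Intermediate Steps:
11871/((-3 + 30) + a(4)) = 11871/((-3 + 30) + 4) = 11871/(27 + 4) = 11871/31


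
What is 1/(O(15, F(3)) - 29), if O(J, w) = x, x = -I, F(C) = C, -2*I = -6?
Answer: -1/32 ≈ -0.031250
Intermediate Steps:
I = 3 (I = -½*(-6) = 3)
x = -3 (x = -1*3 = -3)
O(J, w) = -3
1/(O(15, F(3)) - 29) = 1/(-3 - 29) = 1/(-32) = -1/32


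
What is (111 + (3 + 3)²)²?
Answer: 21609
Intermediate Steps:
(111 + (3 + 3)²)² = (111 + 6²)² = (111 + 36)² = 147² = 21609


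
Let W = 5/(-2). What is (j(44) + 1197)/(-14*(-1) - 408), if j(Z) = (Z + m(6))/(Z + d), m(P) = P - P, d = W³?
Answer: -272071/89438 ≈ -3.0420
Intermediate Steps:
W = -5/2 (W = 5*(-½) = -5/2 ≈ -2.5000)
d = -125/8 (d = (-5/2)³ = -125/8 ≈ -15.625)
m(P) = 0
j(Z) = Z/(-125/8 + Z) (j(Z) = (Z + 0)/(Z - 125/8) = Z/(-125/8 + Z))
(j(44) + 1197)/(-14*(-1) - 408) = (8*44/(-125 + 8*44) + 1197)/(-14*(-1) - 408) = (8*44/(-125 + 352) + 1197)/(14 - 408) = (8*44/227 + 1197)/(-394) = (8*44*(1/227) + 1197)*(-1/394) = (352/227 + 1197)*(-1/394) = (272071/227)*(-1/394) = -272071/89438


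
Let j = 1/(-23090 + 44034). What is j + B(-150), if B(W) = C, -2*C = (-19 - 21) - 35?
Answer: 785401/20944 ≈ 37.500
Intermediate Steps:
C = 75/2 (C = -((-19 - 21) - 35)/2 = -(-40 - 35)/2 = -1/2*(-75) = 75/2 ≈ 37.500)
B(W) = 75/2
j = 1/20944 ≈ 4.7746e-5
j + B(-150) = 1/20944 + 75/2 = 785401/20944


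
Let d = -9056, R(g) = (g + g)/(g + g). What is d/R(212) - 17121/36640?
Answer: -331828961/36640 ≈ -9056.5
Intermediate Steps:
R(g) = 1 (R(g) = (2*g)/((2*g)) = (2*g)*(1/(2*g)) = 1)
d/R(212) - 17121/36640 = -9056/1 - 17121/36640 = -9056*1 - 17121*1/36640 = -9056 - 17121/36640 = -331828961/36640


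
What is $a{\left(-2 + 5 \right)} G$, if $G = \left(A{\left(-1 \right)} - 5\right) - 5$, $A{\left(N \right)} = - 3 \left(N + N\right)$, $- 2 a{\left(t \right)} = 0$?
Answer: $0$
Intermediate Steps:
$a{\left(t \right)} = 0$ ($a{\left(t \right)} = \left(- \frac{1}{2}\right) 0 = 0$)
$A{\left(N \right)} = - 6 N$ ($A{\left(N \right)} = - 3 \cdot 2 N = - 6 N$)
$G = -4$ ($G = \left(\left(-6\right) \left(-1\right) - 5\right) - 5 = \left(6 - 5\right) - 5 = 1 - 5 = -4$)
$a{\left(-2 + 5 \right)} G = 0 \left(-4\right) = 0$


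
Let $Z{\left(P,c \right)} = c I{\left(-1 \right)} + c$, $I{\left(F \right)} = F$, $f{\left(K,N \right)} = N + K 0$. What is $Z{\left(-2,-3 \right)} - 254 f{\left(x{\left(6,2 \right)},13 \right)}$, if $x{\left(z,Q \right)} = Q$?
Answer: $-3302$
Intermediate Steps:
$f{\left(K,N \right)} = N$ ($f{\left(K,N \right)} = N + 0 = N$)
$Z{\left(P,c \right)} = 0$ ($Z{\left(P,c \right)} = c \left(-1\right) + c = - c + c = 0$)
$Z{\left(-2,-3 \right)} - 254 f{\left(x{\left(6,2 \right)},13 \right)} = 0 - 3302 = -3302$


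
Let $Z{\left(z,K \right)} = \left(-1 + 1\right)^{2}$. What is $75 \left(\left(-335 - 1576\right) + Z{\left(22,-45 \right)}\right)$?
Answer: $-143325$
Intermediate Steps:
$Z{\left(z,K \right)} = 0$ ($Z{\left(z,K \right)} = 0^{2} = 0$)
$75 \left(\left(-335 - 1576\right) + Z{\left(22,-45 \right)}\right) = 75 \left(\left(-335 - 1576\right) + 0\right) = 75 \left(-1911 + 0\right) = 75 \left(-1911\right) = -143325$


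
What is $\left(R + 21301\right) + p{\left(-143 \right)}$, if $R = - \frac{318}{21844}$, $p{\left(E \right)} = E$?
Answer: $\frac{231087517}{10922} \approx 21158.0$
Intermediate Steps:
$R = - \frac{159}{10922}$ ($R = \left(-318\right) \frac{1}{21844} = - \frac{159}{10922} \approx -0.014558$)
$\left(R + 21301\right) + p{\left(-143 \right)} = \left(- \frac{159}{10922} + 21301\right) - 143 = \frac{232649363}{10922} - 143 = \frac{231087517}{10922}$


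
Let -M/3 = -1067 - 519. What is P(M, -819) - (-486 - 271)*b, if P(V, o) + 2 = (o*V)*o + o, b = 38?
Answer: 3191508783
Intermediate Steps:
M = 4758 (M = -3*(-1067 - 519) = -3*(-1586) = 4758)
P(V, o) = -2 + o + V*o**2 (P(V, o) = -2 + ((o*V)*o + o) = -2 + ((V*o)*o + o) = -2 + (V*o**2 + o) = -2 + (o + V*o**2) = -2 + o + V*o**2)
P(M, -819) - (-486 - 271)*b = (-2 - 819 + 4758*(-819)**2) - (-486 - 271)*38 = (-2 - 819 + 4758*670761) - (-757)*38 = (-2 - 819 + 3191480838) - 1*(-28766) = 3191480017 + 28766 = 3191508783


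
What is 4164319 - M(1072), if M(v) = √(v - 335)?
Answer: 4164319 - √737 ≈ 4.1643e+6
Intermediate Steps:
M(v) = √(-335 + v)
4164319 - M(1072) = 4164319 - √(-335 + 1072) = 4164319 - √737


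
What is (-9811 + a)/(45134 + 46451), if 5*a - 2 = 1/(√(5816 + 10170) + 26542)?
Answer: -17277981784846/161295329845325 - √15986/322590659690650 ≈ -0.10712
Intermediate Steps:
a = ⅖ + 1/(5*(26542 + √15986)) (a = ⅖ + 1/(5*(√(5816 + 10170) + 26542)) = ⅖ + 1/(5*(√15986 + 26542)) = ⅖ + 1/(5*(26542 + √15986)) ≈ 0.40001)
(-9811 + a)/(45134 + 46451) = (-9811 + (704475049/1761154445 - √15986/3522308890))/(45134 + 46451) = (-17277981784846/1761154445 - √15986/3522308890)/91585 = (-17277981784846/1761154445 - √15986/3522308890)*(1/91585) = -17277981784846/161295329845325 - √15986/322590659690650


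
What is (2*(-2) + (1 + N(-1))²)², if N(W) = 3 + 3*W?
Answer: 9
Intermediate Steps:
(2*(-2) + (1 + N(-1))²)² = (2*(-2) + (1 + (3 + 3*(-1)))²)² = (-4 + (1 + (3 - 3))²)² = (-4 + (1 + 0)²)² = (-4 + 1²)² = (-4 + 1)² = (-3)² = 9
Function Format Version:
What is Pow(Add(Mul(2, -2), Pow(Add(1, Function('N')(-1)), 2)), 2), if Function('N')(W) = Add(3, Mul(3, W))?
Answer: 9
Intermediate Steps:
Pow(Add(Mul(2, -2), Pow(Add(1, Function('N')(-1)), 2)), 2) = Pow(Add(Mul(2, -2), Pow(Add(1, Add(3, Mul(3, -1))), 2)), 2) = Pow(Add(-4, Pow(Add(1, Add(3, -3)), 2)), 2) = Pow(Add(-4, Pow(Add(1, 0), 2)), 2) = Pow(Add(-4, Pow(1, 2)), 2) = Pow(Add(-4, 1), 2) = Pow(-3, 2) = 9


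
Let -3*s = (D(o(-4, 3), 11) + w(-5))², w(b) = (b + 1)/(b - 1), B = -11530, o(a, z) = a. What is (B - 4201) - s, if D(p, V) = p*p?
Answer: -422237/27 ≈ -15638.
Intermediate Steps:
w(b) = (1 + b)/(-1 + b)
D(p, V) = p²
s = -2500/27 (s = -((-4)² + (1 - 5)/(-1 - 5))²/3 = -(16 - 4/(-6))²/3 = -(16 - ⅙*(-4))²/3 = -(16 + ⅔)²/3 = -(50/3)²/3 = -⅓*2500/9 = -2500/27 ≈ -92.593)
(B - 4201) - s = (-11530 - 4201) - 1*(-2500/27) = -15731 + 2500/27 = -422237/27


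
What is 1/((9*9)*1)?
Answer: 1/81 ≈ 0.012346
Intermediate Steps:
1/((9*9)*1) = 1/(81*1) = 1/81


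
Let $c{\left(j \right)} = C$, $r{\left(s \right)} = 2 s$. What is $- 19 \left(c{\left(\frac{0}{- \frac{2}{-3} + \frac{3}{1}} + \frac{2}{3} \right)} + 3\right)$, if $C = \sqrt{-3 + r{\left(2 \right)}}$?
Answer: $-76$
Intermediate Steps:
$C = 1$ ($C = \sqrt{-3 + 2 \cdot 2} = \sqrt{-3 + 4} = \sqrt{1} = 1$)
$c{\left(j \right)} = 1$
$- 19 \left(c{\left(\frac{0}{- \frac{2}{-3} + \frac{3}{1}} + \frac{2}{3} \right)} + 3\right) = - 19 \left(1 + 3\right) = \left(-19\right) 4 = -76$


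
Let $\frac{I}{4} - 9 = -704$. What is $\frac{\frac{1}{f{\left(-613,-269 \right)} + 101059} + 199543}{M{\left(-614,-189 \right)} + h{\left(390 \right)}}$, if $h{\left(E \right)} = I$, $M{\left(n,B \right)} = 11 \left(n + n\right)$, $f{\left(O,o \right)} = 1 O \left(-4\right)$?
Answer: $- \frac{10327447737}{842993584} \approx -12.251$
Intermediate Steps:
$f{\left(O,o \right)} = - 4 O$ ($f{\left(O,o \right)} = O \left(-4\right) = - 4 O$)
$M{\left(n,B \right)} = 22 n$ ($M{\left(n,B \right)} = 11 \cdot 2 n = 22 n$)
$I = -2780$ ($I = 36 + 4 \left(-704\right) = 36 - 2816 = -2780$)
$h{\left(E \right)} = -2780$
$\frac{\frac{1}{f{\left(-613,-269 \right)} + 101059} + 199543}{M{\left(-614,-189 \right)} + h{\left(390 \right)}} = \frac{\frac{1}{\left(-4\right) \left(-613\right) + 101059} + 199543}{22 \left(-614\right) - 2780} = \frac{\frac{1}{2452 + 101059} + 199543}{-13508 - 2780} = \frac{\frac{1}{103511} + 199543}{-16288} = \left(\frac{1}{103511} + 199543\right) \left(- \frac{1}{16288}\right) = \frac{20654895474}{103511} \left(- \frac{1}{16288}\right) = - \frac{10327447737}{842993584}$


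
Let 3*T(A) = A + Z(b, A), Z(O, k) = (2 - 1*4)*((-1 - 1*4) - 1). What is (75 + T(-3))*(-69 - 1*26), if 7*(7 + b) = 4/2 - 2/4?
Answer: -7410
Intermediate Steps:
b = -95/14 (b = -7 + (4/2 - 2/4)/7 = -7 + (4*(1/2) - 2*1/4)/7 = -7 + (2 - 1/2)/7 = -7 + (1/7)*(3/2) = -7 + 3/14 = -95/14 ≈ -6.7857)
Z(O, k) = 12 (Z(O, k) = (2 - 4)*((-1 - 4) - 1) = -2*(-5 - 1) = -2*(-6) = 12)
T(A) = 4 + A/3 (T(A) = (A + 12)/3 = (12 + A)/3 = 4 + A/3)
(75 + T(-3))*(-69 - 1*26) = (75 + (4 + (1/3)*(-3)))*(-69 - 1*26) = (75 + (4 - 1))*(-69 - 26) = (75 + 3)*(-95) = 78*(-95) = -7410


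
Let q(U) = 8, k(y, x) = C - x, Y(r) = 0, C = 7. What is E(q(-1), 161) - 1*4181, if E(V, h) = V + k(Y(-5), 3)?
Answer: -4169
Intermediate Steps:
k(y, x) = 7 - x
E(V, h) = 4 + V (E(V, h) = V + (7 - 1*3) = V + (7 - 3) = V + 4 = 4 + V)
E(q(-1), 161) - 1*4181 = (4 + 8) - 1*4181 = 12 - 4181 = -4169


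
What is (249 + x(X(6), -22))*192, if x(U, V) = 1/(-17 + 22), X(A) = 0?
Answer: 239232/5 ≈ 47846.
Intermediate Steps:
x(U, V) = 1/5
(249 + x(X(6), -22))*192 = (249 + 1/5)*192 = (1246/5)*192 = 239232/5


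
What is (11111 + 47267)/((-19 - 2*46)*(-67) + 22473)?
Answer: 29189/14955 ≈ 1.9518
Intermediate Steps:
(11111 + 47267)/((-19 - 2*46)*(-67) + 22473) = 58378/((-19 - 92)*(-67) + 22473) = 58378/(-111*(-67) + 22473) = 58378/(7437 + 22473) = 58378/29910 = 58378*(1/29910) = 29189/14955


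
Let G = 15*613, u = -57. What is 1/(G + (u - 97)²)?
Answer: 1/32911 ≈ 3.0385e-5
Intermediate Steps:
G = 9195
1/(G + (u - 97)²) = 1/(9195 + (-57 - 97)²) = 1/(9195 + (-154)²) = 1/(9195 + 23716) = 1/32911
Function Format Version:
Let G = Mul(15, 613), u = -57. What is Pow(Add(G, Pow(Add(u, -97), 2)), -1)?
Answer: Rational(1, 32911) ≈ 3.0385e-5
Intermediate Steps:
G = 9195
Pow(Add(G, Pow(Add(u, -97), 2)), -1) = Pow(Add(9195, Pow(Add(-57, -97), 2)), -1) = Pow(Add(9195, Pow(-154, 2)), -1) = Pow(Add(9195, 23716), -1) = Pow(32911, -1) = Rational(1, 32911)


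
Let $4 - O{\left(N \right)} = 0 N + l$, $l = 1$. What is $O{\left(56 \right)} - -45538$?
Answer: $45541$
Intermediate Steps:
$O{\left(N \right)} = 3$ ($O{\left(N \right)} = 4 - \left(0 N + 1\right) = 4 - \left(0 + 1\right) = 4 - 1 = 3$)
$O{\left(56 \right)} - -45538 = 3 - -45538 = 3 + 45538 = 45541$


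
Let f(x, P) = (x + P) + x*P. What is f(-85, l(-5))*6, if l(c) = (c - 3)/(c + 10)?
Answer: 1482/5 ≈ 296.40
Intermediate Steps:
l(c) = (-3 + c)/(10 + c)
f(x, P) = P + x + P*x (f(x, P) = (P + x) + P*x = P + x + P*x)
f(-85, l(-5))*6 = ((-3 - 5)/(10 - 5) - 85 + ((-3 - 5)/(10 - 5))*(-85))*6 = (-8/5 - 85 + (-8/5)*(-85))*6 = ((⅕)*(-8) - 85 + ((⅕)*(-8))*(-85))*6 = (-8/5 - 85 - 8/5*(-85))*6 = (-8/5 - 85 + 136)*6 = (247/5)*6 = 1482/5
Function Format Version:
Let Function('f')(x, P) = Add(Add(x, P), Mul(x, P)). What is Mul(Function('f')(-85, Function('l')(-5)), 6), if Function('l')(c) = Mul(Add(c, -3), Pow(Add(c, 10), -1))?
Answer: Rational(1482, 5) ≈ 296.40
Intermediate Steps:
Function('l')(c) = Mul(Pow(Add(10, c), -1), Add(-3, c)) (Function('l')(c) = Mul(Add(-3, c), Pow(Add(10, c), -1)) = Mul(Pow(Add(10, c), -1), Add(-3, c)))
Function('f')(x, P) = Add(P, x, Mul(P, x)) (Function('f')(x, P) = Add(Add(P, x), Mul(P, x)) = Add(P, x, Mul(P, x)))
Mul(Function('f')(-85, Function('l')(-5)), 6) = Mul(Add(Mul(Pow(Add(10, -5), -1), Add(-3, -5)), -85, Mul(Mul(Pow(Add(10, -5), -1), Add(-3, -5)), -85)), 6) = Mul(Add(Mul(Pow(5, -1), -8), -85, Mul(Mul(Pow(5, -1), -8), -85)), 6) = Mul(Add(Mul(Rational(1, 5), -8), -85, Mul(Mul(Rational(1, 5), -8), -85)), 6) = Mul(Add(Rational(-8, 5), -85, Mul(Rational(-8, 5), -85)), 6) = Mul(Add(Rational(-8, 5), -85, 136), 6) = Mul(Rational(247, 5), 6) = Rational(1482, 5)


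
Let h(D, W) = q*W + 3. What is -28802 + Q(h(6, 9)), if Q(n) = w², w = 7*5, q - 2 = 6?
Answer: -27577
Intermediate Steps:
q = 8 (q = 2 + 6 = 8)
h(D, W) = 3 + 8*W (h(D, W) = 8*W + 3 = 3 + 8*W)
w = 35
Q(n) = 1225 (Q(n) = 35² = 1225)
-28802 + Q(h(6, 9)) = -28802 + 1225 = -27577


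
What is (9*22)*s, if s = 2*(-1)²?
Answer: 396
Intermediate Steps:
s = 2 (s = 2*1 = 2)
(9*22)*s = (9*22)*2 = 198*2 = 396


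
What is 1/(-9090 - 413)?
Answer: -1/9503 ≈ -0.00010523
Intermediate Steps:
1/(-9090 - 413) = 1/(-9503) = -1/9503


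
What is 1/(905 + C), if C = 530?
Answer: 1/1435 ≈ 0.00069686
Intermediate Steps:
1/(905 + C) = 1/(905 + 530) = 1/1435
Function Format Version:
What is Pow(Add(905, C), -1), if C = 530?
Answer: Rational(1, 1435) ≈ 0.00069686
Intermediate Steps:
Pow(Add(905, C), -1) = Pow(Add(905, 530), -1) = Pow(1435, -1) = Rational(1, 1435)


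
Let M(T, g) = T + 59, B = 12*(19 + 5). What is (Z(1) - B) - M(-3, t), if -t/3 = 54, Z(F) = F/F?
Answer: -343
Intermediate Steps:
Z(F) = 1
t = -162 (t = -3*54 = -162)
B = 288 (B = 12*24 = 288)
M(T, g) = 59 + T
(Z(1) - B) - M(-3, t) = (1 - 1*288) - (59 - 3) = (1 - 288) - 1*56 = -287 - 56 = -343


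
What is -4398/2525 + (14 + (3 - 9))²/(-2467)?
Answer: -11011466/6229175 ≈ -1.7677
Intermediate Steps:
-4398/2525 + (14 + (3 - 9))²/(-2467) = -4398*1/2525 + (14 - 6)²*(-1/2467) = -4398/2525 + 8²*(-1/2467) = -4398/2525 + 64*(-1/2467) = -4398/2525 - 64/2467 = -11011466/6229175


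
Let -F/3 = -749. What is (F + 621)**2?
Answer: 8225424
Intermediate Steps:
F = 2247 (F = -3*(-749) = 2247)
(F + 621)**2 = (2247 + 621)**2 = 2868**2 = 8225424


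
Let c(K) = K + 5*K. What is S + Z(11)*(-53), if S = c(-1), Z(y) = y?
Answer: -589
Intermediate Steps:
c(K) = 6*K
S = -6 (S = 6*(-1) = -6)
S + Z(11)*(-53) = -6 + 11*(-53) = -6 - 583 = -589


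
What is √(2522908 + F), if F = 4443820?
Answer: 2*√1741682 ≈ 2639.5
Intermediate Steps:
√(2522908 + F) = √(2522908 + 4443820) = √6966728 = 2*√1741682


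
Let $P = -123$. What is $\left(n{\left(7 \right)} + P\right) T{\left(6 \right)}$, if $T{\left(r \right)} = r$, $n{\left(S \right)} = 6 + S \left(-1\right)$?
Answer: $-744$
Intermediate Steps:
$n{\left(S \right)} = 6 - S$
$\left(n{\left(7 \right)} + P\right) T{\left(6 \right)} = \left(\left(6 - 7\right) - 123\right) 6 = \left(-1 - 123\right) 6 = \left(-124\right) 6 = -744$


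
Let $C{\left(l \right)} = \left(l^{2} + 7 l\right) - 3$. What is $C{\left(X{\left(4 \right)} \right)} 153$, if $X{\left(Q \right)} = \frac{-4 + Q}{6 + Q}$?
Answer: $-459$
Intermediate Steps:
$X{\left(Q \right)} = \frac{-4 + Q}{6 + Q}$
$C{\left(l \right)} = -3 + l^{2} + 7 l$
$C{\left(X{\left(4 \right)} \right)} 153 = \left(-3 + \left(\frac{-4 + 4}{6 + 4}\right)^{2} + 7 \frac{-4 + 4}{6 + 4}\right) 153 = \left(-3 + \left(\frac{1}{10} \cdot 0\right)^{2} + 7 \cdot \frac{1}{10} \cdot 0\right) 153 = \left(-3 + 0^{2} + 7 \cdot 0\right) 153 = \left(-3 + 0 + 0\right) 153 = \left(-3\right) 153 = -459$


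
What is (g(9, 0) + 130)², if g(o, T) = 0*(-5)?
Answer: 16900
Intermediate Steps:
g(o, T) = 0
(g(9, 0) + 130)² = (0 + 130)² = 130² = 16900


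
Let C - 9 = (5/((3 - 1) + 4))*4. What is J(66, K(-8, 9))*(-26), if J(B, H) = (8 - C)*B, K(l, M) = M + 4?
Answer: 7436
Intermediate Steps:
C = 37/3 (C = 9 + (5/((3 - 1) + 4))*4 = 9 + (5/(2 + 4))*4 = 9 + (5/6)*4 = 9 + 10/3 = 37/3 ≈ 12.333)
K(l, M) = 4 + M
J(B, H) = -13*B/3 (J(B, H) = (8 - 1*37/3)*B = (8 - 37/3)*B = -13*B/3)
J(66, K(-8, 9))*(-26) = -13/3*66*(-26) = -286*(-26) = 7436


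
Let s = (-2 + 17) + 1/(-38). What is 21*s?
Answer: 11949/38 ≈ 314.45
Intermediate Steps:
s = 569/38 (s = 15 - 1/38 = 569/38 ≈ 14.974)
21*s = 21*(569/38) = 11949/38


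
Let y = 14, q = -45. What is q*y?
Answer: -630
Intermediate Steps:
q*y = -45*14 = -630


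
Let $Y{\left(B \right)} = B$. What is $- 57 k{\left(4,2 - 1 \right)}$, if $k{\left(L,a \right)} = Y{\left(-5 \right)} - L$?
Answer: $513$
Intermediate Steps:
$k{\left(L,a \right)} = -5 - L$
$- 57 k{\left(4,2 - 1 \right)} = - 57 \left(-5 - 4\right) = \left(-57\right) \left(-9\right) = 513$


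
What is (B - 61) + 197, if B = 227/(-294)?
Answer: 39757/294 ≈ 135.23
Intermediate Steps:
B = -227/294 (B = 227*(-1/294) = -227/294 ≈ -0.77211)
(B - 61) + 197 = (-227/294 - 61) + 197 = -18161/294 + 197 = 39757/294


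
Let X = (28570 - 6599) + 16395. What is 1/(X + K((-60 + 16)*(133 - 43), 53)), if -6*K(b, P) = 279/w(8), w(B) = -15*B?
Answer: 80/3069311 ≈ 2.6064e-5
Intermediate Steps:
K(b, P) = 31/80 (K(b, P) = -93/(2*((-15*8))) = -93/(2*(-120)) = -93*(-1)/(2*120) = -⅙*(-93/40) = 31/80)
X = 38366 (X = 21971 + 16395 = 38366)
1/(X + K((-60 + 16)*(133 - 43), 53)) = 1/(38366 + 31/80) = 1/(3069311/80) = 80/3069311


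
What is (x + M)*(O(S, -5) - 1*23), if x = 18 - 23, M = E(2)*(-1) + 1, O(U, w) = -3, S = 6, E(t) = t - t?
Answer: 104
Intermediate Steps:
E(t) = 0
M = 1 (M = 0*(-1) + 1 = 0 + 1 = 1)
x = -5
(x + M)*(O(S, -5) - 1*23) = (-5 + 1)*(-3 - 1*23) = -4*(-3 - 23) = -4*(-26) = 104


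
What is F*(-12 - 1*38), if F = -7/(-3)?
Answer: -350/3 ≈ -116.67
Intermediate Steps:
F = 7/3 (F = -7*(-⅓) = 7/3 ≈ 2.3333)
F*(-12 - 1*38) = 7*(-12 - 1*38)/3 = 7*(-12 - 38)/3 = (7/3)*(-50) = -350/3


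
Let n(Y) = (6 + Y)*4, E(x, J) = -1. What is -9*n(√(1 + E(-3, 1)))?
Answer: -216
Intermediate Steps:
n(Y) = 24 + 4*Y
-9*n(√(1 + E(-3, 1))) = -9*(24 + 4*√(1 - 1)) = -9*(24 + 4*√0) = -9*(24 + 4*0) = -9*(24 + 0) = -9*24 = -216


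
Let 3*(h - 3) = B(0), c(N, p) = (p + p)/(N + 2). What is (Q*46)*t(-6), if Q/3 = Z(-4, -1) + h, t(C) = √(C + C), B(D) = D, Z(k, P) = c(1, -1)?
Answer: 644*I*√3 ≈ 1115.4*I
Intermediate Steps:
c(N, p) = 2*p/(2 + N) (c(N, p) = (2*p)/(2 + N) = 2*p/(2 + N))
Z(k, P) = -⅔ (Z(k, P) = 2*(-1)/(2 + 1) = 2*(-1)/3 = 2*(-1)*(⅓) = -⅔)
h = 3 (h = 3 + (⅓)*0 = 3 + 0 = 3)
t(C) = √2*√C (t(C) = √(2*C) = √2*√C)
Q = 7 (Q = 3*(-⅔ + 3) = 3*(7/3) = 7)
(Q*46)*t(-6) = (7*46)*(√2*√(-6)) = 322*(√2*(I*√6)) = 322*(2*I*√3) = 644*I*√3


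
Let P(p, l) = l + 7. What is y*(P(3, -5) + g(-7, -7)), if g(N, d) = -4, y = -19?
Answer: 38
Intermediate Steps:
P(p, l) = 7 + l
y*(P(3, -5) + g(-7, -7)) = -19*((7 - 5) - 4) = -19*(2 - 4) = -19*(-2) = 38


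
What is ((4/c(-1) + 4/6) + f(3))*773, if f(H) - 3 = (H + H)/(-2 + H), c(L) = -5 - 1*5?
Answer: 107447/15 ≈ 7163.1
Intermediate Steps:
c(L) = -10 (c(L) = -5 - 5 = -10)
f(H) = 3 + 2*H/(-2 + H) (f(H) = 3 + (H + H)/(-2 + H) = 3 + (2*H)/(-2 + H) = 3 + 2*H/(-2 + H))
((4/c(-1) + 4/6) + f(3))*773 = ((4/(-10) + 4/6) + (-6 + 5*3)/(-2 + 3))*773 = ((4*(-⅒) + 4*(⅙)) + (-6 + 15)/1)*773 = ((-⅖ + ⅔) + 1*9)*773 = (4/15 + 9)*773 = (139/15)*773 = 107447/15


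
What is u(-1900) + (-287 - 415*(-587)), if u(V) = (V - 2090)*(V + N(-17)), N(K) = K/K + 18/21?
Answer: 7816908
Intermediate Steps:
N(K) = 13/7 (N(K) = 1 + 18*(1/21) = 1 + 6/7 = 13/7)
u(V) = (-2090 + V)*(13/7 + V) (u(V) = (V - 2090)*(V + 13/7) = (-2090 + V)*(13/7 + V))
u(-1900) + (-287 - 415*(-587)) = (-27170/7 + (-1900)**2 - 14617/7*(-1900)) + (-287 - 415*(-587)) = (-27170/7 + 3610000 + 27772300/7) + (-287 + 243605) = 7573590 + 243318 = 7816908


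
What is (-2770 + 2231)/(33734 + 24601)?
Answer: -539/58335 ≈ -0.0092397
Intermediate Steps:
(-2770 + 2231)/(33734 + 24601) = -539/58335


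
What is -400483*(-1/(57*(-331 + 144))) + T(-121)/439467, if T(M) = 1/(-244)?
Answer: -280678243631/7470353044 ≈ -37.572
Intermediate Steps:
T(M) = -1/244
-400483*(-1/(57*(-331 + 144))) + T(-121)/439467 = -400483*(-1/(57*(-331 + 144))) - 1/244/439467 = -400483/((-187*(-57))) - 1/244*1/439467 = -400483/10659 - 1/107229948 = -280678243631/7470353044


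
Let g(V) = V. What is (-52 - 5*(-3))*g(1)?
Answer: -37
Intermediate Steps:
(-52 - 5*(-3))*g(1) = (-52 - 5*(-3))*1 = (-52 + 15)*1 = -37*1 = -37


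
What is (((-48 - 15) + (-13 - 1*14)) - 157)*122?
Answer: -30134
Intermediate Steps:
(((-48 - 15) + (-13 - 1*14)) - 157)*122 = ((-63 + (-13 - 14)) - 157)*122 = ((-63 - 27) - 157)*122 = (-90 - 157)*122 = -247*122 = -30134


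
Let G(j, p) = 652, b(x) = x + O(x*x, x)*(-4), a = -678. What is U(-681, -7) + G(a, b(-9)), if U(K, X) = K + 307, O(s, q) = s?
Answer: 278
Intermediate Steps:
b(x) = x - 4*x² (b(x) = x + (x*x)*(-4) = x + x²*(-4) = x - 4*x²)
U(K, X) = 307 + K
U(-681, -7) + G(a, b(-9)) = (307 - 681) + 652 = -374 + 652 = 278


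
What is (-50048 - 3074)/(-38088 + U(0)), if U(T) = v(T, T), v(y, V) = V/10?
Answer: 26561/19044 ≈ 1.3947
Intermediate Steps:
v(y, V) = V/10 (v(y, V) = V*(⅒) = V/10)
U(T) = T/10
(-50048 - 3074)/(-38088 + U(0)) = (-50048 - 3074)/(-38088 + (⅒)*0) = -53122/(-38088 + 0) = -53122/(-38088) = -53122*(-1/38088) = 26561/19044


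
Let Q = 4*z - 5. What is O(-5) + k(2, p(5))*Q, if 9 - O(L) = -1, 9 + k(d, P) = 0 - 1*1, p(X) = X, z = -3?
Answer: 180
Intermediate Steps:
k(d, P) = -10 (k(d, P) = -9 + (0 - 1*1) = -9 + (0 - 1) = -9 - 1 = -10)
Q = -17 (Q = 4*(-3) - 5 = -12 - 5 = -17)
O(L) = 10 (O(L) = 9 - 1*(-1) = 9 + 1 = 10)
O(-5) + k(2, p(5))*Q = 10 - 10*(-17) = 10 + 170 = 180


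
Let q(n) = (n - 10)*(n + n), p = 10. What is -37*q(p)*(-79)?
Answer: 0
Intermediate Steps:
q(n) = 2*n*(-10 + n) (q(n) = (-10 + n)*(2*n) = 2*n*(-10 + n))
-37*q(p)*(-79) = -74*10*(-10 + 10)*(-79) = -74*10*0*(-79) = -37*0*(-79) = 0*(-79) = 0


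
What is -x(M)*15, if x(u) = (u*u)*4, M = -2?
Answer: -240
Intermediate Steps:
x(u) = 4*u² (x(u) = u²*4 = 4*u²)
-x(M)*15 = -4*(-2)²*15 = -4*4*15 = -16*15 = -1*240 = -240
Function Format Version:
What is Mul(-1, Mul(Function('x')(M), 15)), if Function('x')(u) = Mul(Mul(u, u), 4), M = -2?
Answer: -240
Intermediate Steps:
Function('x')(u) = Mul(4, Pow(u, 2)) (Function('x')(u) = Mul(Pow(u, 2), 4) = Mul(4, Pow(u, 2)))
Mul(-1, Mul(Function('x')(M), 15)) = Mul(-1, Mul(Mul(4, Pow(-2, 2)), 15)) = Mul(-1, Mul(Mul(4, 4), 15)) = Mul(-1, Mul(16, 15)) = Mul(-1, 240) = -240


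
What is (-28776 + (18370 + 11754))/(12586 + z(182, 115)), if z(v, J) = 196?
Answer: 674/6391 ≈ 0.10546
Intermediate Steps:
(-28776 + (18370 + 11754))/(12586 + z(182, 115)) = (-28776 + (18370 + 11754))/(12586 + 196) = (-28776 + 30124)/12782 = 1348*(1/12782) = 674/6391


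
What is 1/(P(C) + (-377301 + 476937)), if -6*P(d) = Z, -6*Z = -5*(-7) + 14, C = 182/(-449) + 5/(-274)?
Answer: 36/3586945 ≈ 1.0036e-5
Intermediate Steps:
C = -52113/123026 (C = 182*(-1/449) + 5*(-1/274) = -182/449 - 5/274 = -52113/123026 ≈ -0.42359)
Z = -49/6 (Z = -(-5*(-7) + 14)/6 = -(35 + 14)/6 = -⅙*49 = -49/6 ≈ -8.1667)
P(d) = 49/36 (P(d) = -⅙*(-49/6) = 49/36)
1/(P(C) + (-377301 + 476937)) = 1/(49/36 + (-377301 + 476937)) = 1/(49/36 + 99636) = 1/(3586945/36) = 36/3586945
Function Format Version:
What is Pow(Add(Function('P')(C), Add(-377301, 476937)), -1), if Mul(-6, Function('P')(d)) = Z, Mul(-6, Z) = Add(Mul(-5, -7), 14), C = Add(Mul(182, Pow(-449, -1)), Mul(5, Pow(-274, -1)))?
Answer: Rational(36, 3586945) ≈ 1.0036e-5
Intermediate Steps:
C = Rational(-52113, 123026) (C = Add(Mul(182, Rational(-1, 449)), Mul(5, Rational(-1, 274))) = Add(Rational(-182, 449), Rational(-5, 274)) = Rational(-52113, 123026) ≈ -0.42359)
Z = Rational(-49, 6) (Z = Mul(Rational(-1, 6), Add(Mul(-5, -7), 14)) = Mul(Rational(-1, 6), Add(35, 14)) = Mul(Rational(-1, 6), 49) = Rational(-49, 6) ≈ -8.1667)
Function('P')(d) = Rational(49, 36) (Function('P')(d) = Mul(Rational(-1, 6), Rational(-49, 6)) = Rational(49, 36))
Pow(Add(Function('P')(C), Add(-377301, 476937)), -1) = Pow(Add(Rational(49, 36), Add(-377301, 476937)), -1) = Pow(Add(Rational(49, 36), 99636), -1) = Pow(Rational(3586945, 36), -1) = Rational(36, 3586945)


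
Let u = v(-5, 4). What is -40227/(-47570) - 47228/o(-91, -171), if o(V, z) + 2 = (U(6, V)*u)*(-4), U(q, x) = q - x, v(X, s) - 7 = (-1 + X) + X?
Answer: -218428411/7373350 ≈ -29.624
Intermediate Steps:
v(X, s) = 6 + 2*X (v(X, s) = 7 + ((-1 + X) + X) = 7 + (-1 + 2*X) = 6 + 2*X)
u = -4 (u = 6 + 2*(-5) = 6 - 10 = -4)
o(V, z) = 94 - 16*V (o(V, z) = -2 + ((6 - V)*(-4))*(-4) = -2 + (-24 + 4*V)*(-4) = -2 + (96 - 16*V) = 94 - 16*V)
-40227/(-47570) - 47228/o(-91, -171) = -40227/(-47570) - 47228/(94 - 16*(-91)) = -40227*(-1/47570) - 47228/(94 + 1456) = 40227/47570 - 47228/1550 = 40227/47570 - 47228*1/1550 = 40227/47570 - 23614/775 = -218428411/7373350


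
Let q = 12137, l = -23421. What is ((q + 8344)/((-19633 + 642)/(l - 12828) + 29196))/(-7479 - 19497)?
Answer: -880683/33867033440 ≈ -2.6004e-5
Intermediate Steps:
((q + 8344)/((-19633 + 642)/(l - 12828) + 29196))/(-7479 - 19497) = ((12137 + 8344)/((-19633 + 642)/(-23421 - 12828) + 29196))/(-7479 - 19497) = (20481/(-18991/(-36249) + 29196))/(-26976) = (20481/(-18991*(-1/36249) + 29196))*(-1/26976) = (20481/(18991/36249 + 29196))*(-1/26976) = (20481/(1058344795/36249))*(-1/26976) = (20481*(36249/1058344795))*(-1/26976) = (742415769/1058344795)*(-1/26976) = -880683/33867033440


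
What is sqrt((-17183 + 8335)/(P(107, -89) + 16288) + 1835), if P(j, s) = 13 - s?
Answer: sqrt(123198721195)/8195 ≈ 42.831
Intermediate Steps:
sqrt((-17183 + 8335)/(P(107, -89) + 16288) + 1835) = sqrt((-17183 + 8335)/((13 - 1*(-89)) + 16288) + 1835) = sqrt(-8848/((13 + 89) + 16288) + 1835) = sqrt(-8848/(102 + 16288) + 1835) = sqrt(-8848/16390 + 1835) = sqrt(-8848*1/16390 + 1835) = sqrt(-4424/8195 + 1835) = sqrt(15033401/8195) = sqrt(123198721195)/8195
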